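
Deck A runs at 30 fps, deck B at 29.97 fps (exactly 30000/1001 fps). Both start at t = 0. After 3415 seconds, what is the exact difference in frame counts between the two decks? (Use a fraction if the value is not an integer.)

A emits 30 × 3415 = 102450 frames; B emits 30000/1001 × 3415 = 102450000/1001.
Difference = 102450/1001 frames (≈ 102.3477); B is behind A.

102450/1001 frames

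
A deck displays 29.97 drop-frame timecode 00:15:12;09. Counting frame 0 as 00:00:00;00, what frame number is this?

27341

Complete 10-minute blocks: 1, each 17982 frames → 17982.
Remaining 5 whole minutes in the current block: 1800 + 4 × 1798 = 8992 frames.
Within the current minute: 12 × 30 + 9 − 2 = 367 (labels ;00/;01 skipped at this minute). Total = 17982 + 8992 + 367 = 27341.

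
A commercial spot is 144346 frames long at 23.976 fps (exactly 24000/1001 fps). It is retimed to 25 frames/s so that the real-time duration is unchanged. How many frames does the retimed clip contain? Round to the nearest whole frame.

Frames at target rate = 144346 × (25) / (24000/1001) = 72245173/480 ≈ 150510.777.
Nearest whole frame: 150511.

150511 frames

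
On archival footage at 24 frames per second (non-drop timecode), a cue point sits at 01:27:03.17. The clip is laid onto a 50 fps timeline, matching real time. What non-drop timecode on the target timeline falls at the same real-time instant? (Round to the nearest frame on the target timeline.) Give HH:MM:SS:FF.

Source frame index: (1×3600 + 27×60 + 3) × 24 + 17 = 125369.
Real time: 125369 / (24) = 125369/24 s.
Target frame: (125369/24) × (50) = 3134225/12 ≈ 261185.417 → 261185.
At 50 labels/s: frame 261185 → 01:27:03:35.

01:27:03:35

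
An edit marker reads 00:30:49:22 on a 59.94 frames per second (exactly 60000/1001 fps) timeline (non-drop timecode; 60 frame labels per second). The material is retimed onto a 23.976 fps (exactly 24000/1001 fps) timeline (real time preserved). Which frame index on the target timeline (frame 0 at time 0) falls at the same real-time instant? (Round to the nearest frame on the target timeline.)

Source frame index: (0×3600 + 30×60 + 49) × 60 + 22 = 110962.
Real time: 110962 / (60000/1001) = 55536481/30000 s.
Target frame: (55536481/30000) × (24000/1001) = 221924/5 ≈ 44384.800 → 44385.

frame 44385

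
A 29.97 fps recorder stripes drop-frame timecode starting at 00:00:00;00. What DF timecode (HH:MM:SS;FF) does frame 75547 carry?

00:42:00;23

Each 10-minute DF block holds 10 × 60 × 30 − 9 × 2 = 17982 frames. 75547 ÷ 17982 → 4 full blocks, remainder 3619.
Within the partial block the first minute is 1800 frames and each further minute 1798, so 2 further minute boundaries passed. Total skipped labels = 18 × 4 + 2 × 2 = 76.
Non-drop label index = 75547 + 76 = 75623; at 30 labels/s that is 00:42:00:23, i.e. DF 00:42:00;23.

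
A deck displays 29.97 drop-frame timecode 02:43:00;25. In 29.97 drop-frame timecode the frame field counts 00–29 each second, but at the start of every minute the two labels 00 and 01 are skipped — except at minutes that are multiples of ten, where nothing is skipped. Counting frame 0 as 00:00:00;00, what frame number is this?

As if non-drop at 30 labels/s: (2 × 3600 + 43 × 60 + 0) × 30 + 25 = 293425.
Minute boundaries passed: 163; those not divisible by 10: 163 − 16 = 147; dropped labels = 2 × 147 = 294.
Actual frame index = 293425 − 294 = 293131.

293131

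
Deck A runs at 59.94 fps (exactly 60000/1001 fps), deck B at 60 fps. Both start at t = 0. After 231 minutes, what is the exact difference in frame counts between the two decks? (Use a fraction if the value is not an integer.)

10800/13 frames

231 min = 13860 s.
A emits 60000/1001 × 13860 = 10800000/13 frames; B emits 60 × 13860 = 831600.
Difference = 10800/13 frames (≈ 830.7692); B is ahead of A.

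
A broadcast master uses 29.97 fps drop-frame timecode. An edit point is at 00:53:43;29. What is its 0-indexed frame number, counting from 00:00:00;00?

As if non-drop at 30 labels/s: (0 × 3600 + 53 × 60 + 43) × 30 + 29 = 96719.
Minute boundaries passed: 53; those not divisible by 10: 53 − 5 = 48; dropped labels = 2 × 48 = 96.
Actual frame index = 96719 − 96 = 96623.

96623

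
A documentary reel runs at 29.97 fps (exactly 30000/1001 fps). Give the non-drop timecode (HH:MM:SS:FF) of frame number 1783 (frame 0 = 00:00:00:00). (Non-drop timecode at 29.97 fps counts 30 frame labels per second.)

1783 ÷ 30 = 59 full seconds, remainder 13 frames.
59 s = 0 h 0 min 59 s.
Timecode: 00:00:59:13.

00:00:59:13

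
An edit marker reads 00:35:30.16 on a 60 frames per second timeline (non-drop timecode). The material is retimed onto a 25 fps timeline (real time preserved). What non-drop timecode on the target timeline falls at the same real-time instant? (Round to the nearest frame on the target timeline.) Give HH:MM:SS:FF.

00:35:30:07

Source frame index: (0×3600 + 35×60 + 30) × 60 + 16 = 127816.
Real time: 127816 / (60) = 31954/15 s.
Target frame: (31954/15) × (25) = 159770/3 ≈ 53256.667 → 53257.
At 25 labels/s: frame 53257 → 00:35:30:07.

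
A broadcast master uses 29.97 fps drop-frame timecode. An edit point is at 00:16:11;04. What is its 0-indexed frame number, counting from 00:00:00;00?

29104

As if non-drop at 30 labels/s: (0 × 3600 + 16 × 60 + 11) × 30 + 4 = 29134.
Minute boundaries passed: 16; those not divisible by 10: 16 − 1 = 15; dropped labels = 2 × 15 = 30.
Actual frame index = 29134 − 30 = 29104.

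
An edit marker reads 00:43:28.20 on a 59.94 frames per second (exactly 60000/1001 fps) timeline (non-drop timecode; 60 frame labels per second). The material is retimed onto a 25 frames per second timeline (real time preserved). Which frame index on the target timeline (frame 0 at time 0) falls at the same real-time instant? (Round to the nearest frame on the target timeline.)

Source frame index: (0×3600 + 43×60 + 28) × 60 + 20 = 156500.
Real time: 156500 / (60000/1001) = 313313/120 s.
Target frame: (313313/120) × (25) = 1566565/24 ≈ 65273.542 → 65274.

frame 65274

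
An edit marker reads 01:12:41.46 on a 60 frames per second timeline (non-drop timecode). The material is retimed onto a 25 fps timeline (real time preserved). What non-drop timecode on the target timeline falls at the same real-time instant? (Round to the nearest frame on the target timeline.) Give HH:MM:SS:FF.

01:12:41:19

Source frame index: (1×3600 + 12×60 + 41) × 60 + 46 = 261706.
Real time: 261706 / (60) = 130853/30 s.
Target frame: (130853/30) × (25) = 654265/6 ≈ 109044.167 → 109044.
At 25 labels/s: frame 109044 → 01:12:41:19.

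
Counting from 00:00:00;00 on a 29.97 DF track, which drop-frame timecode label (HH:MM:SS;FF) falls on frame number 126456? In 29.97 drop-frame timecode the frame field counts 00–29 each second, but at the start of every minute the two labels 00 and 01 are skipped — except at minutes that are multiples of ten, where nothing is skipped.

01:10:19;12

Ten DF minutes hold 17982 frames, so frame 126456 lies in block 7 (frames 125874–143855) with 582 frames into that block.
The block's first minute is 1800 frames and the rest 1798 each; 582 frames reaches minute 0, so 7 × 18 + 0 × 2 = 126 labels have been skipped so far.
Adding those back, label number 126456 + 126 = 126582 at 30 labels/s is 4219 s + 12 f = 1 h 10 min 19 s frame 12, i.e. 01:10:19;12.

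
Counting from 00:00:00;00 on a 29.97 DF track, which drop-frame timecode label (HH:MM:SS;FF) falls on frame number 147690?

Each 10-minute DF block holds 10 × 60 × 30 − 9 × 2 = 17982 frames. 147690 ÷ 17982 → 8 full blocks, remainder 3834.
Within the partial block the first minute is 1800 frames and each further minute 1798, so 2 further minute boundaries passed. Total skipped labels = 18 × 8 + 2 × 2 = 148.
Non-drop label index = 147690 + 148 = 147838; at 30 labels/s that is 01:22:07:28, i.e. DF 01:22:07;28.

01:22:07;28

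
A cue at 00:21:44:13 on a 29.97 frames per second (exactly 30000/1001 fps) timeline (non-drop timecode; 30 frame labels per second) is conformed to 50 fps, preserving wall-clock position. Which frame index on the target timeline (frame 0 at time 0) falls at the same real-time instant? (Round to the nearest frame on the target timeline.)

frame 65287

Source frame index: (0×3600 + 21×60 + 44) × 30 + 13 = 39133.
Real time: 39133 / (30000/1001) = 39172133/30000 s.
Target frame: (39172133/30000) × (50) = 39172133/600 ≈ 65286.888 → 65287.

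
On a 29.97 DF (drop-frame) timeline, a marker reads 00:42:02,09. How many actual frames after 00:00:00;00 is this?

As if non-drop at 30 labels/s: (0 × 3600 + 42 × 60 + 2) × 30 + 9 = 75669.
Minute boundaries passed: 42; those not divisible by 10: 42 − 4 = 38; dropped labels = 2 × 38 = 76.
Actual frame index = 75669 − 76 = 75593.

75593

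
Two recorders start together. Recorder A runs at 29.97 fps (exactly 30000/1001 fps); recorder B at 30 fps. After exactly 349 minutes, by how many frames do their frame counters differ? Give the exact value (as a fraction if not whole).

628200/1001 frames

349 min = 20940 s.
A emits 30000/1001 × 20940 = 628200000/1001 frames; B emits 30 × 20940 = 628200.
Difference = 628200/1001 frames (≈ 627.5724); B is ahead of A.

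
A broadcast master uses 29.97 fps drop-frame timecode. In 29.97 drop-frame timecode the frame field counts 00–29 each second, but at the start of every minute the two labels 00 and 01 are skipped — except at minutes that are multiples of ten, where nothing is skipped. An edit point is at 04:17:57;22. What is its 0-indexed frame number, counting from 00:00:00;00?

463868

Complete 10-minute blocks: 25, each 17982 frames → 449550.
Remaining 7 whole minutes in the current block: 1800 + 6 × 1798 = 12588 frames.
Within the current minute: 57 × 30 + 22 − 2 = 1730 (labels ;00/;01 skipped at this minute). Total = 449550 + 12588 + 1730 = 463868.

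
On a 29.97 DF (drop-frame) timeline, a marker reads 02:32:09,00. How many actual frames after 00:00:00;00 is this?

273596

As if non-drop at 30 labels/s: (2 × 3600 + 32 × 60 + 9) × 30 + 0 = 273870.
Minute boundaries passed: 152; those not divisible by 10: 152 − 15 = 137; dropped labels = 2 × 137 = 274.
Actual frame index = 273870 − 274 = 273596.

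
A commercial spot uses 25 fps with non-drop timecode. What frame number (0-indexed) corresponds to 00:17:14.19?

Total seconds to the label: (0 × 3600 + 17 × 60 + 14) = 1034.
Frame index = 1034 × 25 + 19 = 25869.

25869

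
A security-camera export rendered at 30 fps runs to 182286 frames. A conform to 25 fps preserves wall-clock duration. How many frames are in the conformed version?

Target frames = source frames × (target rate / source rate) = 182286 × (25)/(30) = 182286 × 5/6 = 151905.

151905 frames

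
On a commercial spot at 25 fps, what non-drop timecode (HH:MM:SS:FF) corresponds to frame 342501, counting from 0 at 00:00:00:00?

342501 ÷ 25 = 13700 full seconds, remainder 1 frame.
13700 s = 3 h 48 min 20 s.
Timecode: 03:48:20:01.

03:48:20:01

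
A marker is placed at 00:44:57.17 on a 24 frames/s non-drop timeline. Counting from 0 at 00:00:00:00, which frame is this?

frame 64745

Total seconds to the label: (0 × 3600 + 44 × 60 + 57) = 2697.
Frame index = 2697 × 24 + 17 = 64745.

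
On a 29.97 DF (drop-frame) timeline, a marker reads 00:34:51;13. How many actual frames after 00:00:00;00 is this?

62681

As if non-drop at 30 labels/s: (0 × 3600 + 34 × 60 + 51) × 30 + 13 = 62743.
Minute boundaries passed: 34; those not divisible by 10: 34 − 3 = 31; dropped labels = 2 × 31 = 62.
Actual frame index = 62743 − 62 = 62681.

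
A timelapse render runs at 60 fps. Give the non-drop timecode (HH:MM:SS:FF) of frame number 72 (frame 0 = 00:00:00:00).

00:00:01:12

72 ÷ 60 = 1 full seconds, remainder 12 frames.
1 s = 0 h 0 min 1 s.
Timecode: 00:00:01:12.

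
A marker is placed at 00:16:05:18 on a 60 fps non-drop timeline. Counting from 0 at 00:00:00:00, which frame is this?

frame 57918

Total seconds to the label: (0 × 3600 + 16 × 60 + 5) = 965.
Frame index = 965 × 60 + 18 = 57918.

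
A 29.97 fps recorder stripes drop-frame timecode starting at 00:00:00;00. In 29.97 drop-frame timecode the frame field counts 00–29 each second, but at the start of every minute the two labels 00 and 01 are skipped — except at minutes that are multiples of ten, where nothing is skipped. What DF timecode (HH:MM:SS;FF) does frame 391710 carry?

Ten DF minutes hold 17982 frames, so frame 391710 lies in block 21 (frames 377622–395603) with 14088 frames into that block.
The block's first minute is 1800 frames and the rest 1798 each; 14088 frames reaches minute 7, so 21 × 18 + 7 × 2 = 392 labels have been skipped so far.
Adding those back, label number 391710 + 392 = 392102 at 30 labels/s is 13070 s + 2 f = 3 h 37 min 50 s frame 2, i.e. 03:37:50;02.

03:37:50;02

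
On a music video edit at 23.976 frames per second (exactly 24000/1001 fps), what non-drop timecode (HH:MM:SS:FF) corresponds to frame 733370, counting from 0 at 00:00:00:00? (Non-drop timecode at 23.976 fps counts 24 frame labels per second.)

733370 ÷ 24 = 30557 full seconds, remainder 2 frames.
30557 s = 8 h 29 min 17 s.
Timecode: 08:29:17:02.

08:29:17:02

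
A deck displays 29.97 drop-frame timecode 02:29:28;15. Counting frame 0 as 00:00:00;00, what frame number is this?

268785

Complete 10-minute blocks: 14, each 17982 frames → 251748.
Remaining 9 whole minutes in the current block: 1800 + 8 × 1798 = 16184 frames.
Within the current minute: 28 × 30 + 15 − 2 = 853 (labels ;00/;01 skipped at this minute). Total = 251748 + 16184 + 853 = 268785.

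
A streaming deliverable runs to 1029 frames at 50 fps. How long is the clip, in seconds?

20.58 seconds

Running time = 1029 / (50) = 20.58 s.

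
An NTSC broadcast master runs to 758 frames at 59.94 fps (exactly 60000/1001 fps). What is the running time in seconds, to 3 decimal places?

Running time = 758 × 1001/60000 = 379379/30000 s ≈ 12.646 s.

12.646 seconds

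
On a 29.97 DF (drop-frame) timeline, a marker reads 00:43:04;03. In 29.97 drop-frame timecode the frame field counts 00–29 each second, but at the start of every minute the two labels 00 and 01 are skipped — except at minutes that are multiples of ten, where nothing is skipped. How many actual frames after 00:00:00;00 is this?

As if non-drop at 30 labels/s: (0 × 3600 + 43 × 60 + 4) × 30 + 3 = 77523.
Minute boundaries passed: 43; those not divisible by 10: 43 − 4 = 39; dropped labels = 2 × 39 = 78.
Actual frame index = 77523 − 78 = 77445.

77445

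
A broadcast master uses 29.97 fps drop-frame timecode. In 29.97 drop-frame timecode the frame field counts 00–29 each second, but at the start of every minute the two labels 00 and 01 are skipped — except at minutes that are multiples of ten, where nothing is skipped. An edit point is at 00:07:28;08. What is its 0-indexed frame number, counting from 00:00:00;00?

13434

As if non-drop at 30 labels/s: (0 × 3600 + 7 × 60 + 28) × 30 + 8 = 13448.
Minute boundaries passed: 7; those not divisible by 10: 7 − 0 = 7; dropped labels = 2 × 7 = 14.
Actual frame index = 13448 − 14 = 13434.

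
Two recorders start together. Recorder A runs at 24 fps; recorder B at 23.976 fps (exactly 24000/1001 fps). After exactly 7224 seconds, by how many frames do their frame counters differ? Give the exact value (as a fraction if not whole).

24768/143 frames

A emits 24 × 7224 = 173376 frames; B emits 24000/1001 × 7224 = 24768000/143.
Difference = 24768/143 frames (≈ 173.2028); B is behind A.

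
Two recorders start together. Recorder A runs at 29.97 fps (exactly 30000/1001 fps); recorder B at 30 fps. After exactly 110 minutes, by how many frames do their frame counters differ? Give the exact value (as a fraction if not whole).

110 min = 6600 s.
A emits 30000/1001 × 6600 = 18000000/91 frames; B emits 30 × 6600 = 198000.
Difference = 18000/91 frames (≈ 197.8022); B is ahead of A.

18000/91 frames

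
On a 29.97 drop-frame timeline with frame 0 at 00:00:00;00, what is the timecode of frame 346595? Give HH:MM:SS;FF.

03:12:44;21

Each 10-minute DF block holds 10 × 60 × 30 − 9 × 2 = 17982 frames. 346595 ÷ 17982 → 19 full blocks, remainder 4937.
Within the partial block the first minute is 1800 frames and each further minute 1798, so 2 further minute boundaries passed. Total skipped labels = 18 × 19 + 2 × 2 = 346.
Non-drop label index = 346595 + 346 = 346941; at 30 labels/s that is 03:12:44:21, i.e. DF 03:12:44;21.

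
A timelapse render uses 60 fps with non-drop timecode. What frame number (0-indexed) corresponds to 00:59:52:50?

Total seconds to the label: (0 × 3600 + 59 × 60 + 52) = 3592.
Frame index = 3592 × 60 + 50 = 215570.

215570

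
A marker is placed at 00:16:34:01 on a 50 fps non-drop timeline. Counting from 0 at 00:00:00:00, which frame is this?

Total seconds to the label: (0 × 3600 + 16 × 60 + 34) = 994.
Frame index = 994 × 50 + 1 = 49701.

49701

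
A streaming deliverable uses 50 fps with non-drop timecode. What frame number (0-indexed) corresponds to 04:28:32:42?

Total seconds to the label: (4 × 3600 + 28 × 60 + 32) = 16112.
Frame index = 16112 × 50 + 42 = 805642.

frame 805642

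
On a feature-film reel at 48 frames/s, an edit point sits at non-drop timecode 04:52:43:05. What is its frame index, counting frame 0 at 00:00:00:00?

Total seconds to the label: (4 × 3600 + 52 × 60 + 43) = 17563.
Frame index = 17563 × 48 + 5 = 843029.

frame 843029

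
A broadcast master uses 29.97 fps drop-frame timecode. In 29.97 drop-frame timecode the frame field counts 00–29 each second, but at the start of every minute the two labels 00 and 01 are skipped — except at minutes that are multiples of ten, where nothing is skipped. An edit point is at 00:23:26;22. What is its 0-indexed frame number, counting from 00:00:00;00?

42160

As if non-drop at 30 labels/s: (0 × 3600 + 23 × 60 + 26) × 30 + 22 = 42202.
Minute boundaries passed: 23; those not divisible by 10: 23 − 2 = 21; dropped labels = 2 × 21 = 42.
Actual frame index = 42202 − 42 = 42160.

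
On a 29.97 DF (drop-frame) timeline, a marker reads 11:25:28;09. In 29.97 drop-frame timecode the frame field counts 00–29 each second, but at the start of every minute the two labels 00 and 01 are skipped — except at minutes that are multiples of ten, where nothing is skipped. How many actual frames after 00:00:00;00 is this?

1232615

Complete 10-minute blocks: 68, each 17982 frames → 1222776.
Remaining 5 whole minutes in the current block: 1800 + 4 × 1798 = 8992 frames.
Within the current minute: 28 × 30 + 9 − 2 = 847 (labels ;00/;01 skipped at this minute). Total = 1222776 + 8992 + 847 = 1232615.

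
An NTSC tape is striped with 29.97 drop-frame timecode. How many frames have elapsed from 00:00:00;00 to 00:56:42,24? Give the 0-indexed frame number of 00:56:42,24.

101982

As if non-drop at 30 labels/s: (0 × 3600 + 56 × 60 + 42) × 30 + 24 = 102084.
Minute boundaries passed: 56; those not divisible by 10: 56 − 5 = 51; dropped labels = 2 × 51 = 102.
Actual frame index = 102084 − 102 = 101982.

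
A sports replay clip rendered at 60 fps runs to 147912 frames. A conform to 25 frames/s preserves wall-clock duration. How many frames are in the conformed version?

Target frames = source frames × (target rate / source rate) = 147912 × (25)/(60) = 147912 × 5/12 = 61630.

61630 frames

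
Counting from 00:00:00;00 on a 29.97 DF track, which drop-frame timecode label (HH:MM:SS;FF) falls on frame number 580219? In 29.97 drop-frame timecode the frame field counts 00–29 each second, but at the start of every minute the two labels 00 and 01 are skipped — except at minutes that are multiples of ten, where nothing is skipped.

Each 10-minute DF block holds 10 × 60 × 30 − 9 × 2 = 17982 frames. 580219 ÷ 17982 → 32 full blocks, remainder 4795.
Within the partial block the first minute is 1800 frames and each further minute 1798, so 2 further minute boundaries passed. Total skipped labels = 18 × 32 + 2 × 2 = 580.
Non-drop label index = 580219 + 580 = 580799; at 30 labels/s that is 05:22:39:29, i.e. DF 05:22:39;29.

05:22:39;29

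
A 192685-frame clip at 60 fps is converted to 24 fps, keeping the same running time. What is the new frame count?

77074 frames

Frames at target rate = 192685 × (24) / (60) = 77074.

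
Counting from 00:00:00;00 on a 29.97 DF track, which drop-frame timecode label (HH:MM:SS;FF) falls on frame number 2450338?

Each 10-minute DF block holds 10 × 60 × 30 − 9 × 2 = 17982 frames. 2450338 ÷ 17982 → 136 full blocks, remainder 4786.
Within the partial block the first minute is 1800 frames and each further minute 1798, so 2 further minute boundaries passed. Total skipped labels = 18 × 136 + 2 × 2 = 2452.
Non-drop label index = 2450338 + 2452 = 2452790; at 30 labels/s that is 22:42:39:20, i.e. DF 22:42:39;20.

22:42:39;20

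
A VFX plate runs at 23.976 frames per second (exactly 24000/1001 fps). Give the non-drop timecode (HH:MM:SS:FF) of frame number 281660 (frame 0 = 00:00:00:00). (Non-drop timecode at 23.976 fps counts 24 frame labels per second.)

281660 ÷ 24 = 11735 full seconds, remainder 20 frames.
11735 s = 3 h 15 min 35 s.
Timecode: 03:15:35:20.

03:15:35:20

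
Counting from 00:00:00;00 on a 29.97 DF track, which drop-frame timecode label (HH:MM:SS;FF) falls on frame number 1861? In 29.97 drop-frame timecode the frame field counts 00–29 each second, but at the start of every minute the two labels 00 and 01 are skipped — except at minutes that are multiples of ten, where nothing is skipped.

00:01:02;03

Ten DF minutes hold 17982 frames, so frame 1861 lies in block 0 (frames 0–17981) with 1861 frames into that block.
The block's first minute is 1800 frames and the rest 1798 each; 1861 frames reaches minute 1, so 0 × 18 + 1 × 2 = 2 labels have been skipped so far.
Adding those back, label number 1861 + 2 = 1863 at 30 labels/s is 62 s + 3 f = 0 h 1 min 2 s frame 3, i.e. 00:01:02;03.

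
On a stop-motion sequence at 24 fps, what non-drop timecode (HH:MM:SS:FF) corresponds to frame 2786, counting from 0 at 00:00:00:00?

00:01:56:02

2786 ÷ 24 = 116 full seconds, remainder 2 frames.
116 s = 0 h 1 min 56 s.
Timecode: 00:01:56:02.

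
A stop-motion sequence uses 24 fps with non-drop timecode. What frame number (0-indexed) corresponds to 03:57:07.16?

frame 341464

Total seconds to the label: (3 × 3600 + 57 × 60 + 7) = 14227.
Frame index = 14227 × 24 + 16 = 341464.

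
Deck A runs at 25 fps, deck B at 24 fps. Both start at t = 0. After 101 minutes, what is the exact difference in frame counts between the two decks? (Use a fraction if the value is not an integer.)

101 min = 6060 s.
A emits 25 × 6060 = 151500 frames; B emits 24 × 6060 = 145440.
Difference = 6060 frames; B is behind A.

6060 frames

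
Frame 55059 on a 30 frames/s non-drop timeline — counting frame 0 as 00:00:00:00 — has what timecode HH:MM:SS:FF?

00:30:35:09

55059 ÷ 30 = 1835 full seconds, remainder 9 frames.
1835 s = 0 h 30 min 35 s.
Timecode: 00:30:35:09.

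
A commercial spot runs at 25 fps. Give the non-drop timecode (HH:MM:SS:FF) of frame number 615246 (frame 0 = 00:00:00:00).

615246 ÷ 25 = 24609 full seconds, remainder 21 frames.
24609 s = 6 h 50 min 9 s.
Timecode: 06:50:09:21.

06:50:09:21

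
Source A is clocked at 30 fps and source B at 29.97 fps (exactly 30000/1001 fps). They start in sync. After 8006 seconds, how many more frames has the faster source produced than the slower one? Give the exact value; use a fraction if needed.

240180/1001 frames

A emits 30 × 8006 = 240180 frames; B emits 30000/1001 × 8006 = 240180000/1001.
Difference = 240180/1001 frames (≈ 239.9401); B is behind A.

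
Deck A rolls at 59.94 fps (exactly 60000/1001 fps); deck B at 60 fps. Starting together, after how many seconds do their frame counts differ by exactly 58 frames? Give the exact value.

29029/30 seconds

The gap grows by |60 − 60000/1001| = 60/1001 frames per second.
Time for a 58-frame gap: 58 ÷ (60/1001) = 29029/30 s.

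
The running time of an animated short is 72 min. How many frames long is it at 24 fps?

103680 frames

72 min = 4320 s.
Frames = 4320 × 24 = 103680.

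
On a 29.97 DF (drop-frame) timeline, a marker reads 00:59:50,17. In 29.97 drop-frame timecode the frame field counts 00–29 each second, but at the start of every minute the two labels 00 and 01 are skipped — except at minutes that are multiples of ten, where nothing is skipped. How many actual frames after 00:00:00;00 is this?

Complete 10-minute blocks: 5, each 17982 frames → 89910.
Remaining 9 whole minutes in the current block: 1800 + 8 × 1798 = 16184 frames.
Within the current minute: 50 × 30 + 17 − 2 = 1515 (labels ;00/;01 skipped at this minute). Total = 89910 + 16184 + 1515 = 107609.

107609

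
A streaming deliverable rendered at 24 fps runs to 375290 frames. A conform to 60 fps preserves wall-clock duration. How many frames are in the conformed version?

Target frames = source frames × (target rate / source rate) = 375290 × (60)/(24) = 375290 × 5/2 = 938225.

938225 frames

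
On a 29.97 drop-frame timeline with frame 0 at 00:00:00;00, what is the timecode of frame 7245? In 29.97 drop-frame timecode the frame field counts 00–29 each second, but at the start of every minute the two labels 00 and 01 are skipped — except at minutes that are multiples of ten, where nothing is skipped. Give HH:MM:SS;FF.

Each 10-minute DF block holds 10 × 60 × 30 − 9 × 2 = 17982 frames. 7245 ÷ 17982 → 0 full blocks, remainder 7245.
Within the partial block the first minute is 1800 frames and each further minute 1798, so 4 further minute boundaries passed. Total skipped labels = 18 × 0 + 2 × 4 = 8.
Non-drop label index = 7245 + 8 = 7253; at 30 labels/s that is 00:04:01:23, i.e. DF 00:04:01;23.

00:04:01;23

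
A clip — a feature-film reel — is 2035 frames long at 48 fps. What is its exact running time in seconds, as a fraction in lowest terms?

2035/48 seconds

Running time = 2035 ÷ (48) = 2035 × 1/48 = 2035/48 s.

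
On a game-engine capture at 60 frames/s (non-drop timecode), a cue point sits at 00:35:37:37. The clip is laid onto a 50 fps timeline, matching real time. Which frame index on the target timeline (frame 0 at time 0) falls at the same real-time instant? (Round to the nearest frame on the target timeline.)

Source frame index: (0×3600 + 35×60 + 37) × 60 + 37 = 128257.
Real time: 128257 / (60) = 128257/60 s.
Target frame: (128257/60) × (50) = 641285/6 ≈ 106880.833 → 106881.

frame 106881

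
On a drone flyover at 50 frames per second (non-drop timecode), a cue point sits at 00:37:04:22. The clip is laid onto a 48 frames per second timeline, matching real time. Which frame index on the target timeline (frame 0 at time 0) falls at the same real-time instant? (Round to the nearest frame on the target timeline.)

frame 106773

Source frame index: (0×3600 + 37×60 + 4) × 50 + 22 = 111222.
Real time: 111222 / (50) = 55611/25 s.
Target frame: (55611/25) × (48) = 2669328/25 ≈ 106773.120 → 106773.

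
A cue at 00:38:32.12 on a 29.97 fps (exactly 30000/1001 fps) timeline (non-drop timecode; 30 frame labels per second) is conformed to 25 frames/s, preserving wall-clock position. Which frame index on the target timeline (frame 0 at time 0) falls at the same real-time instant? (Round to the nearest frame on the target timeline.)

Source frame index: (0×3600 + 38×60 + 32) × 30 + 12 = 69372.
Real time: 69372 / (30000/1001) = 5786781/2500 s.
Target frame: (5786781/2500) × (25) = 5786781/100 ≈ 57867.810 → 57868.

frame 57868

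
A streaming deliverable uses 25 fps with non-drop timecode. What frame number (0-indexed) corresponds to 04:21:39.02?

392477

Total seconds to the label: (4 × 3600 + 21 × 60 + 39) = 15699.
Frame index = 15699 × 25 + 2 = 392477.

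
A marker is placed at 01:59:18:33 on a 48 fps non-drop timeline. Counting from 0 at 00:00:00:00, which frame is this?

Total seconds to the label: (1 × 3600 + 59 × 60 + 18) = 7158.
Frame index = 7158 × 48 + 33 = 343617.

frame 343617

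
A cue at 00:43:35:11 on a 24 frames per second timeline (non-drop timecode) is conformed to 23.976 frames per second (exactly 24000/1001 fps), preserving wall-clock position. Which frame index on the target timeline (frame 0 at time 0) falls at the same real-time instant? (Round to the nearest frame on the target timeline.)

frame 62708

Source frame index: (0×3600 + 43×60 + 35) × 24 + 11 = 62771.
Real time: 62771 / (24) = 62771/24 s.
Target frame: (62771/24) × (24000/1001) = 62771000/1001 ≈ 62708.292 → 62708.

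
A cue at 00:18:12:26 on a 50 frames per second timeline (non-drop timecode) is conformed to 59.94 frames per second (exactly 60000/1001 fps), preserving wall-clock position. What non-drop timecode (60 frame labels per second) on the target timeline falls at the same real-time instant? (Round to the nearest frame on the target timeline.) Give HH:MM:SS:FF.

00:18:11:26

Source frame index: (0×3600 + 18×60 + 12) × 50 + 26 = 54626.
Real time: 54626 / (50) = 27313/25 s.
Target frame: (27313/25) × (60000/1001) = 458400/7 ≈ 65485.714 → 65486.
At 60 labels/s: frame 65486 → 00:18:11:26.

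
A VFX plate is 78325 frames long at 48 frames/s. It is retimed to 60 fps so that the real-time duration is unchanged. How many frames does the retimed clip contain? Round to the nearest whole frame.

Frames at target rate = 78325 × (60) / (48) = 391625/4 ≈ 97906.250.
Nearest whole frame: 97906.

97906 frames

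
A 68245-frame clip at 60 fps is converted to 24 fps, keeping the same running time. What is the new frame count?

Target frames = source frames × (target rate / source rate) = 68245 × (24)/(60) = 68245 × 2/5 = 27298.

27298 frames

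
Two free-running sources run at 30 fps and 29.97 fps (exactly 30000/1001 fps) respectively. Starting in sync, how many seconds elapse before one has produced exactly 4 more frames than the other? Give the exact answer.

The gap grows by |30000/1001 − 30| = 30/1001 frames per second.
Time for a 4-frame gap: 4 ÷ (30/1001) = 2002/15 s.

2002/15 seconds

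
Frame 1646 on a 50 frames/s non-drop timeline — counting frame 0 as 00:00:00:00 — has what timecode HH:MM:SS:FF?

1646 ÷ 50 = 32 full seconds, remainder 46 frames.
32 s = 0 h 0 min 32 s.
Timecode: 00:00:32:46.

00:00:32:46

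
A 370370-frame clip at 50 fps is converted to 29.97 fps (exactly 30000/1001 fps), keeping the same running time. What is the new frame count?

222000 frames

Target frames = source frames × (target rate / source rate) = 370370 × (30000/1001)/(50) = 370370 × 600/1001 = 222000.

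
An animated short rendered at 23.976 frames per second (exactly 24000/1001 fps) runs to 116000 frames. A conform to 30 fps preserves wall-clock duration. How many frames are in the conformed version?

145145 frames

Target frames = source frames × (target rate / source rate) = 116000 × (30)/(24000/1001) = 116000 × 1001/800 = 145145.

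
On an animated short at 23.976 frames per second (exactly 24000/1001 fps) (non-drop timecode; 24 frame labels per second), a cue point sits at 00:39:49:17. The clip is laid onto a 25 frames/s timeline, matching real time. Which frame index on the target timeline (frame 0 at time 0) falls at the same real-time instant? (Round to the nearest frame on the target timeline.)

Source frame index: (0×3600 + 39×60 + 49) × 24 + 17 = 57353.
Real time: 57353 / (24000/1001) = 57410353/24000 s.
Target frame: (57410353/24000) × (25) = 57410353/960 ≈ 59802.451 → 59802.

frame 59802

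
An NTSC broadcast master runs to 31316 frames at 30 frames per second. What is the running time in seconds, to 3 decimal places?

Running time = 31316 × 1/30 = 15658/15 s ≈ 1043.867 s.

1043.867 seconds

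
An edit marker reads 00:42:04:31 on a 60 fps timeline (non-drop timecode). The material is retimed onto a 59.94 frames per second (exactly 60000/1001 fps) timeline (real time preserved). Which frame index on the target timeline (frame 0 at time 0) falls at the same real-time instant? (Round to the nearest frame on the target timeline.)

frame 151320

Source frame index: (0×3600 + 42×60 + 4) × 60 + 31 = 151471.
Real time: 151471 / (60) = 151471/60 s.
Target frame: (151471/60) × (60000/1001) = 151471000/1001 ≈ 151319.680 → 151320.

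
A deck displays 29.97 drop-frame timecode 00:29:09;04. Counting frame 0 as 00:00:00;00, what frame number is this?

52420

As if non-drop at 30 labels/s: (0 × 3600 + 29 × 60 + 9) × 30 + 4 = 52474.
Minute boundaries passed: 29; those not divisible by 10: 29 − 2 = 27; dropped labels = 2 × 27 = 54.
Actual frame index = 52474 − 54 = 52420.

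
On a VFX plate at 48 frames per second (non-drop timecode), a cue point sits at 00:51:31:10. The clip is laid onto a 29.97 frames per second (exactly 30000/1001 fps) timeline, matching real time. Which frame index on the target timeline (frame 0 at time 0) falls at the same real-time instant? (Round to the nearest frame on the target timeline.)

Source frame index: (0×3600 + 51×60 + 31) × 48 + 10 = 148378.
Real time: 148378 / (48) = 74189/24 s.
Target frame: (74189/24) × (30000/1001) = 92736250/1001 ≈ 92643.606 → 92644.

frame 92644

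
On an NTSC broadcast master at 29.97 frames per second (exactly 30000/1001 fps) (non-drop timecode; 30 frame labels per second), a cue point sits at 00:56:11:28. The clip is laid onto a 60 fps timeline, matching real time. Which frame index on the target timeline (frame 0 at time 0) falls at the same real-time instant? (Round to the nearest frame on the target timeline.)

Source frame index: (0×3600 + 56×60 + 11) × 30 + 28 = 101158.
Real time: 101158 / (30000/1001) = 50629579/15000 s.
Target frame: (50629579/15000) × (60) = 50629579/250 ≈ 202518.316 → 202518.

frame 202518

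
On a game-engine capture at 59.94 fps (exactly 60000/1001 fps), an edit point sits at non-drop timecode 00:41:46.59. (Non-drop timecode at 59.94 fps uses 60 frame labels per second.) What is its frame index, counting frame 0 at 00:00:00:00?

150419

Total seconds to the label: (0 × 3600 + 41 × 60 + 46) = 2506.
Frame index = 2506 × 60 + 59 = 150419.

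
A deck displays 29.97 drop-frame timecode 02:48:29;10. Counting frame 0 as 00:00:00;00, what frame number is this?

As if non-drop at 30 labels/s: (2 × 3600 + 48 × 60 + 29) × 30 + 10 = 303280.
Minute boundaries passed: 168; those not divisible by 10: 168 − 16 = 152; dropped labels = 2 × 152 = 304.
Actual frame index = 303280 − 304 = 302976.

302976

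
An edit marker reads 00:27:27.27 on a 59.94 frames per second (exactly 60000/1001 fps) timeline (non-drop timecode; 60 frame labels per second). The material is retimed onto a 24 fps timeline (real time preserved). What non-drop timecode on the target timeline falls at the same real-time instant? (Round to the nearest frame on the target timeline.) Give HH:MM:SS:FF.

00:27:29:02

Source frame index: (0×3600 + 27×60 + 27) × 60 + 27 = 98847.
Real time: 98847 / (60000/1001) = 32981949/20000 s.
Target frame: (32981949/20000) × (24) = 98945847/2500 ≈ 39578.339 → 39578.
At 24 labels/s: frame 39578 → 00:27:29:02.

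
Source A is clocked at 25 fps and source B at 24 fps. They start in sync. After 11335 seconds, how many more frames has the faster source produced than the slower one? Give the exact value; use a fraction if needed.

A emits 25 × 11335 = 283375 frames; B emits 24 × 11335 = 272040.
Difference = 11335 frames; B is behind A.

11335 frames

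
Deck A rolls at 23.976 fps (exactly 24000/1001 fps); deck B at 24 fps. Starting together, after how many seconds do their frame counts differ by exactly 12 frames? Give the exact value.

The gap grows by |24 − 24000/1001| = 24/1001 frames per second.
Time for a 12-frame gap: 12 ÷ (24/1001) = 500.5 s.

500.5 seconds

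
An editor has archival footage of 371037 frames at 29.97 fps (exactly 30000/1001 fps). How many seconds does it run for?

Running time = 371037 / (30000/1001) = 12380.2679 s.

12380.2679 seconds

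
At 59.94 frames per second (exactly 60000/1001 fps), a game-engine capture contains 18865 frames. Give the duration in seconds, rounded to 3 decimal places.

Running time = 18865 × 1001/60000 = 3776773/12000 s ≈ 314.731 s.

314.731 seconds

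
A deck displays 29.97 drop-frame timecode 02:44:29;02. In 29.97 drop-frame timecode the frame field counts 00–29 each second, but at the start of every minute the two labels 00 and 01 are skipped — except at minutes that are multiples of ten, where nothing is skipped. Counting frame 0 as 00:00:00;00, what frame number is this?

As if non-drop at 30 labels/s: (2 × 3600 + 44 × 60 + 29) × 30 + 2 = 296072.
Minute boundaries passed: 164; those not divisible by 10: 164 − 16 = 148; dropped labels = 2 × 148 = 296.
Actual frame index = 296072 − 296 = 295776.

295776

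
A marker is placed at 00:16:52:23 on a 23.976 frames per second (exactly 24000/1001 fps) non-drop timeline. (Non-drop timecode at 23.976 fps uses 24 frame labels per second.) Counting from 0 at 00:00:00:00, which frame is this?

Total seconds to the label: (0 × 3600 + 16 × 60 + 52) = 1012.
Frame index = 1012 × 24 + 23 = 24311.

24311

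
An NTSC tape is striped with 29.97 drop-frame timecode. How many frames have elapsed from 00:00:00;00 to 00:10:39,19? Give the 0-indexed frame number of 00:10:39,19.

As if non-drop at 30 labels/s: (0 × 3600 + 10 × 60 + 39) × 30 + 19 = 19189.
Minute boundaries passed: 10; those not divisible by 10: 10 − 1 = 9; dropped labels = 2 × 9 = 18.
Actual frame index = 19189 − 18 = 19171.

19171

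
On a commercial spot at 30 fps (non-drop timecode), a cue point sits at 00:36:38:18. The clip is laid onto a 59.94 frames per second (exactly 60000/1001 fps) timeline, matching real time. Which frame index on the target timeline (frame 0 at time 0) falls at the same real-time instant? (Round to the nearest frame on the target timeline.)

frame 131784

Source frame index: (0×3600 + 36×60 + 38) × 30 + 18 = 65958.
Real time: 65958 / (30) = 10993/5 s.
Target frame: (10993/5) × (60000/1001) = 131916000/1001 ≈ 131784.216 → 131784.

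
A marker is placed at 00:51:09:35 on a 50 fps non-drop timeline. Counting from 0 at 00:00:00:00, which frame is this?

Total seconds to the label: (0 × 3600 + 51 × 60 + 9) = 3069.
Frame index = 3069 × 50 + 35 = 153485.

frame 153485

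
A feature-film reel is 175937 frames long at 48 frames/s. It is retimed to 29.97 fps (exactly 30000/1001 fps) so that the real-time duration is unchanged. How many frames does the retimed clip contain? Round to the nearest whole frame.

Frames at target rate = 175937 × (30000/1001) / (48) = 109960625/1001 ≈ 109850.774.
Nearest whole frame: 109851.

109851 frames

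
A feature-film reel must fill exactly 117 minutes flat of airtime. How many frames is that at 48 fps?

117 min = 7020 s.
Frames = 7020 × 48 = 336960.

336960 frames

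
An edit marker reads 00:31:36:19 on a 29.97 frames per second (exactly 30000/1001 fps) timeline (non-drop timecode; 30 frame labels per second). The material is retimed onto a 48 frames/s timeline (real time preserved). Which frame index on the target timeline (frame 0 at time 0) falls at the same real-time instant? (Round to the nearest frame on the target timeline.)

frame 91129

Source frame index: (0×3600 + 31×60 + 36) × 30 + 19 = 56899.
Real time: 56899 / (30000/1001) = 56955899/30000 s.
Target frame: (56955899/30000) × (48) = 56955899/625 ≈ 91129.438 → 91129.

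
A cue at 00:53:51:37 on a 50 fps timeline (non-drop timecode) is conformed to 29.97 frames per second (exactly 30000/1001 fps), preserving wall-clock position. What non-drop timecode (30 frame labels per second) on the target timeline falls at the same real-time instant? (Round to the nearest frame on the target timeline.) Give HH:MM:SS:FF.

Source frame index: (0×3600 + 53×60 + 51) × 50 + 37 = 161587.
Real time: 161587 / (50) = 161587/50 s.
Target frame: (161587/50) × (30000/1001) = 96952200/1001 ≈ 96855.345 → 96855.
At 30 labels/s: frame 96855 → 00:53:48:15.

00:53:48:15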